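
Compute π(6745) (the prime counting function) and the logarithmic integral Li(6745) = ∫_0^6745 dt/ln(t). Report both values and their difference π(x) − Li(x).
π(6745) = 869;  Li(6745) ≈ 885.47;  π(x) − Li(x) ≈ -16.47.

Direct count of primes ≤ 6745 gives π(6745) = 869. Numerical evaluation of the logarithmic integral gives Li(6745) ≈ 885.47. The difference π(x) − Li(x) ≈ -16.47 is typically negative for small/moderate x (Li(x) overestimates), though Littlewood's theorem shows this sign changes infinitely often.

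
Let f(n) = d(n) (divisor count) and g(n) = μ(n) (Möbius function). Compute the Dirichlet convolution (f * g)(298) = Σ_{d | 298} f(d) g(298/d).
(d * μ)(298) = 1

Divisors of 298: [1, 2, 149, 298]. For each d | 298:
  d = 1: d(1) · μ(298/1) = 1 · 1 = 1
  d = 2: d(2) · μ(298/2) = 2 · -1 = -2
  d = 149: d(149) · μ(298/149) = 2 · -1 = -2
  d = 298: d(298) · μ(298/298) = 4 · 1 = 4
Summing: (d * μ)(298) = 1 + -2 + -2 + 4 = 1.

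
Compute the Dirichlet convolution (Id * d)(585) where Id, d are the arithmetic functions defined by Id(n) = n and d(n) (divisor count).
(Id * d)(585) = 1890

Divisors of 585: [1, 3, 5, 9, 13, 15, 39, 45, 65, 117, 195, 585]. For each d | 585:
  d = 1: Id(1) · d(585/1) = 1 · 12 = 12
  d = 3: Id(3) · d(585/3) = 3 · 8 = 24
  d = 5: Id(5) · d(585/5) = 5 · 6 = 30
  d = 9: Id(9) · d(585/9) = 9 · 4 = 36
  d = 13: Id(13) · d(585/13) = 13 · 6 = 78
  d = 15: Id(15) · d(585/15) = 15 · 4 = 60
  d = 39: Id(39) · d(585/39) = 39 · 4 = 156
  d = 45: Id(45) · d(585/45) = 45 · 2 = 90
  d = 65: Id(65) · d(585/65) = 65 · 3 = 195
  d = 117: Id(117) · d(585/117) = 117 · 2 = 234
  d = 195: Id(195) · d(585/195) = 195 · 2 = 390
  d = 585: Id(585) · d(585/585) = 585 · 1 = 585
Summing: (Id * d)(585) = 12 + 24 + 30 + 36 + 78 + 60 + 156 + 90 + 195 + 234 + 390 + 585 = 1890.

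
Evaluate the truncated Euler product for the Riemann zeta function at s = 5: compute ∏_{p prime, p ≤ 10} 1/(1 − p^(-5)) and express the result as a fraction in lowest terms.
∏ = 8508543750/8205616331

The primes p ≤ 10 are [2, 3, 5, 7]. For each prime, (1 − 1/p^5)^(-1) = p^5 / (p^5 − 1). The product is (1 − 1/2^5)^(-1), (1 − 1/3^5)^(-1), (1 − 1/5^5)^(-1), (1 − 1/7^5)^(-1) = ∏ p^5 / (p^5 − 1) = 8508543750/8205616331.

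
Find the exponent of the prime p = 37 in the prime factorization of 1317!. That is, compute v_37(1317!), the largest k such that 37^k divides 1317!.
v_37(1317!) = 35

Legendre's formula: v_p(n!) = Σ_{k ≥ 1} ⌊n / p^k⌋. For p = 37, n = 1317, the terms are:
  ⌊1317/37^1⌋ = ⌊1317/37⌋ = 35
(the next term ⌊1317/37^2⌋ = 0, terminating the sum). Summing: v_37(1317!) = 35 = 35.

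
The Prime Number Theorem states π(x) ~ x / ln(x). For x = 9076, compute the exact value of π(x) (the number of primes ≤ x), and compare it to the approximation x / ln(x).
π(9076) = 1127;  x/ln(x) ≈ 995.90;  relative error ≈ 11.63%.

Directly count primes up to 9076: π(9076) = 1127. The PNT approximation gives 9076/ln(9076) ≈ 9076/9.11339 ≈ 995.90. Relative error (π(x) − x/ln(x)) / π(x) ≈ 11.63%; the approximation is known to undercount slightly (Li(x) is a better estimate).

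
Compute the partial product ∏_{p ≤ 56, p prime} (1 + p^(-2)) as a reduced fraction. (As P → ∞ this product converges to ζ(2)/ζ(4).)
∏ = 5396954168104720000000000/3563579332076505044832837

The primes p ≤ 56 are [2, 3, 5, 7, 11, 13, 17, 19, 23, 29, 31, 37, 41, 43, 47, 53]. For each, (1 + 1/p^2) = (p^2 + 1)/p^2. Multiplying these fractions over p ∈ [2, 3, 5, 7, 11, 13, 17, 19, 23, 29, 31, 37, 41, 43, 47, 53] gives 5396954168104720000000000/3563579332076505044832837. (In the limit P → ∞ this tends to ζ(2)/ζ(4).)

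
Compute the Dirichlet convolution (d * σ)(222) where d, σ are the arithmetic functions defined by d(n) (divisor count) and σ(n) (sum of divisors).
(d * σ)(222) = 1200

Divisors of 222: [1, 2, 3, 6, 37, 74, 111, 222]. For each d | 222:
  d = 1: d(1) · σ(222/1) = 1 · 456 = 456
  d = 2: d(2) · σ(222/2) = 2 · 152 = 304
  d = 3: d(3) · σ(222/3) = 2 · 114 = 228
  d = 6: d(6) · σ(222/6) = 4 · 38 = 152
  d = 37: d(37) · σ(222/37) = 2 · 12 = 24
  d = 74: d(74) · σ(222/74) = 4 · 4 = 16
  d = 111: d(111) · σ(222/111) = 4 · 3 = 12
  d = 222: d(222) · σ(222/222) = 8 · 1 = 8
Summing: (d * σ)(222) = 456 + 304 + 228 + 152 + 24 + 16 + 12 + 8 = 1200.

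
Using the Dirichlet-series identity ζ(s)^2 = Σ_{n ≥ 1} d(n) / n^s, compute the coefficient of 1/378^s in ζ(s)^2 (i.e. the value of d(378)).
d(378) = 16

ζ(s)^2 = (Σ 1/m^s)(Σ 1/k^s). The coefficient of 1/n^s in the product is the number of ordered pairs (m, k) with mk = n, which equals d(n). For n = 378, divisors are [1, 2, 3, 6, 7, 9, 14, 18, 21, 27, 42, 54, 63, 126, 189, 378], so d(378) = 16.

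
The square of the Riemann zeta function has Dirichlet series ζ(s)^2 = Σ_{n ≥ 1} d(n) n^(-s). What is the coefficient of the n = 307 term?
d(307) = 2

ζ(s)^2 = (Σ 1/m^s)(Σ 1/k^s). The coefficient of 1/n^s in the product is the number of ordered pairs (m, k) with mk = n, which equals d(n). For n = 307, divisors are [1, 307], so d(307) = 2.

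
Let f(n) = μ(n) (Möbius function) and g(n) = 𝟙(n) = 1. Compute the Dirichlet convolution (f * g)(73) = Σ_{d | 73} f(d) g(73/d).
(μ * 𝟙)(73) = 0

Divisors of 73: [1, 73]. For each d | 73:
  d = 1: μ(1) · 𝟙(73/1) = 1 · 1 = 1
  d = 73: μ(73) · 𝟙(73/73) = -1 · 1 = -1
Summing: (μ * 𝟙)(73) = 1 + -1 = 0.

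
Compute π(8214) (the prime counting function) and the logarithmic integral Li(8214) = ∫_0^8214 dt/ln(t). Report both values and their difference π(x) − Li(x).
π(8214) = 1029;  Li(8214) ≈ 1050.19;  π(x) − Li(x) ≈ -21.19.

Direct count of primes ≤ 8214 gives π(8214) = 1029. Numerical evaluation of the logarithmic integral gives Li(8214) ≈ 1050.19. The difference π(x) − Li(x) ≈ -21.19 is typically negative for small/moderate x (Li(x) overestimates), though Littlewood's theorem shows this sign changes infinitely often.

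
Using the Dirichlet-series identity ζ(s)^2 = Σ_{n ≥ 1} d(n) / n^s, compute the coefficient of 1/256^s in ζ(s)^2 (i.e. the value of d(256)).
d(256) = 9

ζ(s)^2 = (Σ 1/m^s)(Σ 1/k^s). The coefficient of 1/n^s in the product is the number of ordered pairs (m, k) with mk = n, which equals d(n). For n = 256, divisors are [1, 2, 4, 8, 16, 32, 64, 128, 256], so d(256) = 9.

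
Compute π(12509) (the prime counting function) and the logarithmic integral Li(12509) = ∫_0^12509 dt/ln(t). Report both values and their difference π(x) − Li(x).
π(12509) = 1493;  Li(12509) ≈ 1515.17;  π(x) − Li(x) ≈ -22.17.

Direct count of primes ≤ 12509 gives π(12509) = 1493. Numerical evaluation of the logarithmic integral gives Li(12509) ≈ 1515.17. The difference π(x) − Li(x) ≈ -22.17 is typically negative for small/moderate x (Li(x) overestimates), though Littlewood's theorem shows this sign changes infinitely often.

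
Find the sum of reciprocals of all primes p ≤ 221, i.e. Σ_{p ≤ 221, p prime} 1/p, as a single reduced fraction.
Σ 1/p = 3215488142498485484492183158345029261034221047849345857469577412562094716564064084247/1645783550795210387735581011435590727981167322669649249414629852197255934130751870910

π(221) = 47, so the primes ≤ 221 are [2, 3, 5, 7, 11, 13, 17, 19, 23, 29, 31, 37, 41, 43, 47, 53, 59, 61, 67, 71, 73, 79, 83, 89, 97, 101, 103, 107, 109, 113, 127, 131, 137, 139, 149, 151, 157, 163, 167, 173, 179, 181, 191, 193, 197, 199, 211]. Summing 1/p over these primes: 3215488142498485484492183158345029261034221047849345857469577412562094716564064084247/1645783550795210387735581011435590727981167322669649249414629852197255934130751870910 ≈ 1.9538. Mertens estimate ln ln(221) + 0.2615 ≈ 1.9476.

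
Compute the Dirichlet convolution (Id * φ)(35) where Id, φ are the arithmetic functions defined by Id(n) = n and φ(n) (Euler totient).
(Id * φ)(35) = 117

Divisors of 35: [1, 5, 7, 35]. For each d | 35:
  d = 1: Id(1) · φ(35/1) = 1 · 24 = 24
  d = 5: Id(5) · φ(35/5) = 5 · 6 = 30
  d = 7: Id(7) · φ(35/7) = 7 · 4 = 28
  d = 35: Id(35) · φ(35/35) = 35 · 1 = 35
Summing: (Id * φ)(35) = 24 + 30 + 28 + 35 = 117.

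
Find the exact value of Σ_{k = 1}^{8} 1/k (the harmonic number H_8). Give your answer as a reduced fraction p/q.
H_8 = 761/280

Direct summation: H_8 = 1 + 1/2 + ... + 1/8. The least common denominator is lcm(1, ..., 8) = 840; over this denominator the numerator is 840 + 420 + 280 + 210 + 168 + 140 + 120 + 105 = 2283, so H_8 = 2283/840; reducing by gcd(2283, 840) = 3 gives 761/280 ≈ 2.71786. (The PNT-adjacent estimate ln(8) + γ ≈ 2.65666 matches within O(1/n).)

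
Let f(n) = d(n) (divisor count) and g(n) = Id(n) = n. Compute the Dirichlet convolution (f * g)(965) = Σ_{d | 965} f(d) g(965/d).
(d * Id)(965) = 1365

Divisors of 965: [1, 5, 193, 965]. For each d | 965:
  d = 1: d(1) · Id(965/1) = 1 · 965 = 965
  d = 5: d(5) · Id(965/5) = 2 · 193 = 386
  d = 193: d(193) · Id(965/193) = 2 · 5 = 10
  d = 965: d(965) · Id(965/965) = 4 · 1 = 4
Summing: (d * Id)(965) = 965 + 386 + 10 + 4 = 1365.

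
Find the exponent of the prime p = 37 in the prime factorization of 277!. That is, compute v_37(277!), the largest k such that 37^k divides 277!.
v_37(277!) = 7

Legendre's formula: v_p(n!) = Σ_{k ≥ 1} ⌊n / p^k⌋. For p = 37, n = 277, the terms are:
  ⌊277/37^1⌋ = ⌊277/37⌋ = 7
(the next term ⌊277/37^2⌋ = 0, terminating the sum). Summing: v_37(277!) = 7 = 7.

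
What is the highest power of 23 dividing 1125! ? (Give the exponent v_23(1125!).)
v_23(1125!) = 50

Legendre's formula: v_p(n!) = Σ_{k ≥ 1} ⌊n / p^k⌋. For p = 23, n = 1125, the terms are:
  ⌊1125/23^1⌋ = ⌊1125/23⌋ = 48
  ⌊1125/23^2⌋ = ⌊1125/529⌋ = 2
(the next term ⌊1125/23^3⌋ = 0, terminating the sum). Summing: v_23(1125!) = 48 + 2 = 50.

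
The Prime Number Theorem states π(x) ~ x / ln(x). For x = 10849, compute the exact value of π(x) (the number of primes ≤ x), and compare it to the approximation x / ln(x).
π(10849) = 1318;  x/ln(x) ≈ 1167.59;  relative error ≈ 11.41%.

Directly count primes up to 10849: π(10849) = 1318. The PNT approximation gives 10849/ln(10849) ≈ 10849/9.29183 ≈ 1167.59. Relative error (π(x) − x/ln(x)) / π(x) ≈ 11.41%; the approximation is known to undercount slightly (Li(x) is a better estimate).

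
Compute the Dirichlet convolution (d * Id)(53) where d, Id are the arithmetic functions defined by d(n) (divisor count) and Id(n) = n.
(d * Id)(53) = 55

Divisors of 53: [1, 53]. For each d | 53:
  d = 1: d(1) · Id(53/1) = 1 · 53 = 53
  d = 53: d(53) · Id(53/53) = 2 · 1 = 2
Summing: (d * Id)(53) = 53 + 2 = 55.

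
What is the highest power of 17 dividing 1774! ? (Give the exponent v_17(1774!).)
v_17(1774!) = 110

Legendre's formula: v_p(n!) = Σ_{k ≥ 1} ⌊n / p^k⌋. For p = 17, n = 1774, the terms are:
  ⌊1774/17^1⌋ = ⌊1774/17⌋ = 104
  ⌊1774/17^2⌋ = ⌊1774/289⌋ = 6
(the next term ⌊1774/17^3⌋ = 0, terminating the sum). Summing: v_17(1774!) = 104 + 6 = 110.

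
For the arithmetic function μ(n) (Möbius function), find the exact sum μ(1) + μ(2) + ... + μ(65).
Σ_{n ≤ 65} μ(n) = 0

Compute μ(n) for each 1 ≤ n ≤ 65: μ(1) = 1, μ(2) = -1, μ(3) = -1, μ(4) = 0, μ(5) = -1, μ(6) = 1, μ(7) = -1, μ(8) = 0, μ(9) = 0, μ(10) = 1, μ(11) = -1, μ(12) = 0, μ(13) = -1, μ(14) = 1, μ(15) = 1, μ(16) = 0, μ(17) = -1, μ(18) = 0, μ(19) = -1, μ(20) = 0, μ(21) = 1, μ(22) = 1, μ(23) = -1, μ(24) = 0, μ(25) = 0, μ(26) = 1, μ(27) = 0, μ(28) = 0, μ(29) = -1, μ(30) = -1, μ(31) = -1, μ(32) = 0, μ(33) = 1, μ(34) = 1, μ(35) = 1, μ(36) = 0, μ(37) = -1, μ(38) = 1, μ(39) = 1, μ(40) = 0, μ(41) = -1, μ(42) = -1, μ(43) = -1, μ(44) = 0, μ(45) = 0, μ(46) = 1, μ(47) = -1, μ(48) = 0, μ(49) = 0, μ(50) = 0, μ(51) = 1, μ(52) = 0, μ(53) = -1, μ(54) = 0, μ(55) = 1, μ(56) = 0, μ(57) = 1, μ(58) = 1, μ(59) = -1, μ(60) = 0, μ(61) = -1, μ(62) = 1, μ(63) = 0, μ(64) = 0, μ(65) = 1. Summing all 65 values: 0. (Mertens function M(x) = Σ_{n ≤ x} μ(n); on average M(x) should be small (PNT ⟺ M(x) = o(x)).)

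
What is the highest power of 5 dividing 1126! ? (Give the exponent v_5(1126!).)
v_5(1126!) = 280

Legendre's formula: v_p(n!) = Σ_{k ≥ 1} ⌊n / p^k⌋. For p = 5, n = 1126, the terms are:
  ⌊1126/5^1⌋ = ⌊1126/5⌋ = 225
  ⌊1126/5^2⌋ = ⌊1126/25⌋ = 45
  ⌊1126/5^3⌋ = ⌊1126/125⌋ = 9
  ⌊1126/5^4⌋ = ⌊1126/625⌋ = 1
(the next term ⌊1126/5^5⌋ = 0, terminating the sum). Summing: v_5(1126!) = 225 + 45 + 9 + 1 = 280.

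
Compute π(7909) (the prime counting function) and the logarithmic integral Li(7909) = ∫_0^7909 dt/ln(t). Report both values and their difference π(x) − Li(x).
π(7909) = 999;  Li(7909) ≈ 1016.28;  π(x) − Li(x) ≈ -17.28.

Direct count of primes ≤ 7909 gives π(7909) = 999. Numerical evaluation of the logarithmic integral gives Li(7909) ≈ 1016.28. The difference π(x) − Li(x) ≈ -17.28 is typically negative for small/moderate x (Li(x) overestimates), though Littlewood's theorem shows this sign changes infinitely often.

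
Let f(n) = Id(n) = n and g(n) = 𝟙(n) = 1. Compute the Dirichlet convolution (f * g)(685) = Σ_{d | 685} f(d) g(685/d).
(Id * 𝟙)(685) = 828

Divisors of 685: [1, 5, 137, 685]. For each d | 685:
  d = 1: Id(1) · 𝟙(685/1) = 1 · 1 = 1
  d = 5: Id(5) · 𝟙(685/5) = 5 · 1 = 5
  d = 137: Id(137) · 𝟙(685/137) = 137 · 1 = 137
  d = 685: Id(685) · 𝟙(685/685) = 685 · 1 = 685
Summing: (Id * 𝟙)(685) = 1 + 5 + 137 + 685 = 828.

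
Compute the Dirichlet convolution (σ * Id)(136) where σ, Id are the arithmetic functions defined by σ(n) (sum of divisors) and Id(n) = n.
(σ * Id)(136) = 1715

Divisors of 136: [1, 2, 4, 8, 17, 34, 68, 136]. For each d | 136:
  d = 1: σ(1) · Id(136/1) = 1 · 136 = 136
  d = 2: σ(2) · Id(136/2) = 3 · 68 = 204
  d = 4: σ(4) · Id(136/4) = 7 · 34 = 238
  d = 8: σ(8) · Id(136/8) = 15 · 17 = 255
  d = 17: σ(17) · Id(136/17) = 18 · 8 = 144
  d = 34: σ(34) · Id(136/34) = 54 · 4 = 216
  d = 68: σ(68) · Id(136/68) = 126 · 2 = 252
  d = 136: σ(136) · Id(136/136) = 270 · 1 = 270
Summing: (σ * Id)(136) = 136 + 204 + 238 + 255 + 144 + 216 + 252 + 270 = 1715.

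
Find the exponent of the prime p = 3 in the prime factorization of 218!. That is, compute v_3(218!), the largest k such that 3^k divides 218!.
v_3(218!) = 106

Legendre's formula: v_p(n!) = Σ_{k ≥ 1} ⌊n / p^k⌋. For p = 3, n = 218, the terms are:
  ⌊218/3^1⌋ = ⌊218/3⌋ = 72
  ⌊218/3^2⌋ = ⌊218/9⌋ = 24
  ⌊218/3^3⌋ = ⌊218/27⌋ = 8
  ⌊218/3^4⌋ = ⌊218/81⌋ = 2
(the next term ⌊218/3^5⌋ = 0, terminating the sum). Summing: v_3(218!) = 72 + 24 + 8 + 2 = 106.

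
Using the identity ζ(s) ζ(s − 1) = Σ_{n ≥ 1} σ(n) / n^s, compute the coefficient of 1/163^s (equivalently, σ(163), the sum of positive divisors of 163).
σ(163) = 164

In the product (Σ m^0/m^s)(Σ k / k^s) = Σ (Σ_{d | n} d) / n^s, the coefficient of 1/n^s is σ(n) = Σ_{d | n} d. For n = 163, divisors are [1, 163]; summing: σ(163) = 164.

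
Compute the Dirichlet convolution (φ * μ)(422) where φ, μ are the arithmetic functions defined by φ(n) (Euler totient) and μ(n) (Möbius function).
(φ * μ)(422) = 0

Divisors of 422: [1, 2, 211, 422]. For each d | 422:
  d = 1: φ(1) · μ(422/1) = 1 · 1 = 1
  d = 2: φ(2) · μ(422/2) = 1 · -1 = -1
  d = 211: φ(211) · μ(422/211) = 210 · -1 = -210
  d = 422: φ(422) · μ(422/422) = 210 · 1 = 210
Summing: (φ * μ)(422) = 1 + -1 + -210 + 210 = 0.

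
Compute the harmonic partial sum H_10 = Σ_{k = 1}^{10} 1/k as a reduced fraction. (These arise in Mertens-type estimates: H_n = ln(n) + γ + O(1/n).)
H_10 = 7381/2520

Direct summation: H_10 = 1 + 1/2 + ... + 1/10. The least common denominator is lcm(1, ..., 10) = 2520; over this denominator the numerator is 2520 + 1260 + 840 + 630 + 504 + 420 + 360 + 315 + 280 + 252 = 7381, so H_10 = 7381/2520 (already in lowest terms) ≈ 2.92897. (The PNT-adjacent estimate ln(10) + γ ≈ 2.87980 matches within O(1/n).)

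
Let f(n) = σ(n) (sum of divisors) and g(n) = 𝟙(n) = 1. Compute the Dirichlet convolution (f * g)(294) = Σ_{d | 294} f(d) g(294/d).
(σ * 𝟙)(294) = 1320

Divisors of 294: [1, 2, 3, 6, 7, 14, 21, 42, 49, 98, 147, 294]. For each d | 294:
  d = 1: σ(1) · 𝟙(294/1) = 1 · 1 = 1
  d = 2: σ(2) · 𝟙(294/2) = 3 · 1 = 3
  d = 3: σ(3) · 𝟙(294/3) = 4 · 1 = 4
  d = 6: σ(6) · 𝟙(294/6) = 12 · 1 = 12
  d = 7: σ(7) · 𝟙(294/7) = 8 · 1 = 8
  d = 14: σ(14) · 𝟙(294/14) = 24 · 1 = 24
  d = 21: σ(21) · 𝟙(294/21) = 32 · 1 = 32
  d = 42: σ(42) · 𝟙(294/42) = 96 · 1 = 96
  d = 49: σ(49) · 𝟙(294/49) = 57 · 1 = 57
  d = 98: σ(98) · 𝟙(294/98) = 171 · 1 = 171
  d = 147: σ(147) · 𝟙(294/147) = 228 · 1 = 228
  d = 294: σ(294) · 𝟙(294/294) = 684 · 1 = 684
Summing: (σ * 𝟙)(294) = 1 + 3 + 4 + 12 + 8 + 24 + 32 + 96 + 57 + 171 + 228 + 684 = 1320.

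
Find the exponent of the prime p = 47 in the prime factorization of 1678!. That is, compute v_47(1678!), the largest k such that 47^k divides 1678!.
v_47(1678!) = 35

Legendre's formula: v_p(n!) = Σ_{k ≥ 1} ⌊n / p^k⌋. For p = 47, n = 1678, the terms are:
  ⌊1678/47^1⌋ = ⌊1678/47⌋ = 35
(the next term ⌊1678/47^2⌋ = 0, terminating the sum). Summing: v_47(1678!) = 35 = 35.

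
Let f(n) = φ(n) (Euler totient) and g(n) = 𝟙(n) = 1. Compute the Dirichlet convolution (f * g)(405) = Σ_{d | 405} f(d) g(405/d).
(φ * 𝟙)(405) = 405

Divisors of 405: [1, 3, 5, 9, 15, 27, 45, 81, 135, 405]. For each d | 405:
  d = 1: φ(1) · 𝟙(405/1) = 1 · 1 = 1
  d = 3: φ(3) · 𝟙(405/3) = 2 · 1 = 2
  d = 5: φ(5) · 𝟙(405/5) = 4 · 1 = 4
  d = 9: φ(9) · 𝟙(405/9) = 6 · 1 = 6
  d = 15: φ(15) · 𝟙(405/15) = 8 · 1 = 8
  d = 27: φ(27) · 𝟙(405/27) = 18 · 1 = 18
  d = 45: φ(45) · 𝟙(405/45) = 24 · 1 = 24
  d = 81: φ(81) · 𝟙(405/81) = 54 · 1 = 54
  d = 135: φ(135) · 𝟙(405/135) = 72 · 1 = 72
  d = 405: φ(405) · 𝟙(405/405) = 216 · 1 = 216
Summing: (φ * 𝟙)(405) = 1 + 2 + 4 + 6 + 8 + 18 + 24 + 54 + 72 + 216 = 405.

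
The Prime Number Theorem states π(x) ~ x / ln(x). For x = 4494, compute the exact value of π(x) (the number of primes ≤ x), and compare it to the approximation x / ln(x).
π(4494) = 610;  x/ln(x) ≈ 534.33;  relative error ≈ 12.40%.

Directly count primes up to 4494: π(4494) = 610. The PNT approximation gives 4494/ln(4494) ≈ 4494/8.41050 ≈ 534.33. Relative error (π(x) − x/ln(x)) / π(x) ≈ 12.40%; the approximation is known to undercount slightly (Li(x) is a better estimate).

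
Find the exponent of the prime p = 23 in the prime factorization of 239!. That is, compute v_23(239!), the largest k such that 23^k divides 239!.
v_23(239!) = 10

Legendre's formula: v_p(n!) = Σ_{k ≥ 1} ⌊n / p^k⌋. For p = 23, n = 239, the terms are:
  ⌊239/23^1⌋ = ⌊239/23⌋ = 10
(the next term ⌊239/23^2⌋ = 0, terminating the sum). Summing: v_23(239!) = 10 = 10.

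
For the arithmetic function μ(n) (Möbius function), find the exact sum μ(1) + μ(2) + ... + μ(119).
Σ_{n ≤ 119} μ(n) = -3

Compute μ(n) for each 1 ≤ n ≤ 119: μ(1) = 1, μ(2) = -1, μ(3) = -1, μ(4) = 0, μ(5) = -1, μ(6) = 1, μ(7) = -1, μ(8) = 0, μ(9) = 0, μ(10) = 1, μ(11) = -1, μ(12) = 0, μ(13) = -1, μ(14) = 1, μ(15) = 1, μ(16) = 0, μ(17) = -1, μ(18) = 0, μ(19) = -1, μ(20) = 0, μ(21) = 1, μ(22) = 1, μ(23) = -1, μ(24) = 0, μ(25) = 0, μ(26) = 1, μ(27) = 0, μ(28) = 0, μ(29) = -1, μ(30) = -1, μ(31) = -1, μ(32) = 0, μ(33) = 1, μ(34) = 1, μ(35) = 1, μ(36) = 0, μ(37) = -1, μ(38) = 1, μ(39) = 1, μ(40) = 0, μ(41) = -1, μ(42) = -1, μ(43) = -1, μ(44) = 0, μ(45) = 0, μ(46) = 1, μ(47) = -1, μ(48) = 0, μ(49) = 0, μ(50) = 0, μ(51) = 1, μ(52) = 0, μ(53) = -1, μ(54) = 0, μ(55) = 1, μ(56) = 0, μ(57) = 1, μ(58) = 1, μ(59) = -1, μ(60) = 0, μ(61) = -1, μ(62) = 1, μ(63) = 0, μ(64) = 0, μ(65) = 1, μ(66) = -1, μ(67) = -1, μ(68) = 0, μ(69) = 1, μ(70) = -1, μ(71) = -1, μ(72) = 0, μ(73) = -1, μ(74) = 1, μ(75) = 0, μ(76) = 0, μ(77) = 1, μ(78) = -1, μ(79) = -1, μ(80) = 0, μ(81) = 0, μ(82) = 1, μ(83) = -1, μ(84) = 0, μ(85) = 1, μ(86) = 1, μ(87) = 1, μ(88) = 0, μ(89) = -1, μ(90) = 0, μ(91) = 1, μ(92) = 0, μ(93) = 1, μ(94) = 1, μ(95) = 1, μ(96) = 0, μ(97) = -1, μ(98) = 0, μ(99) = 0, μ(100) = 0, μ(101) = -1, μ(102) = -1, μ(103) = -1, μ(104) = 0, μ(105) = -1, μ(106) = 1, μ(107) = -1, μ(108) = 0, μ(109) = -1, μ(110) = -1, μ(111) = 1, μ(112) = 0, μ(113) = -1, μ(114) = -1, μ(115) = 1, μ(116) = 0, μ(117) = 0, μ(118) = 1, μ(119) = 1. Summing all 119 values: -3. (Mertens function M(x) = Σ_{n ≤ x} μ(n); on average M(x) should be small (PNT ⟺ M(x) = o(x)).)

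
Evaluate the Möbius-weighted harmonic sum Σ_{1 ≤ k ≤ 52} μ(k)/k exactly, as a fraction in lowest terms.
Σ μ(k)/k = -184943596214571/204963260862830470

Values of μ(k) for 1 ≤ k ≤ 52: μ(1) = 1, μ(2) = -1, μ(3) = -1, μ(5) = -1, μ(6) = 1, μ(7) = -1, μ(10) = 1, μ(11) = -1, μ(13) = -1, μ(14) = 1, μ(15) = 1, μ(17) = -1, μ(19) = -1, μ(21) = 1, μ(22) = 1, μ(23) = -1, μ(26) = 1, μ(29) = -1, μ(30) = -1, μ(31) = -1, μ(33) = 1, μ(34) = 1, μ(35) = 1, μ(37) = -1, μ(38) = 1, μ(39) = 1, μ(41) = -1, μ(42) = -1, μ(43) = -1, μ(46) = 1, μ(47) = -1, μ(51) = 1, with μ = 0 on non-squarefree integers. Summing μ(k)/k for k where μ(k) ≠ 0 gives -184943596214571/204963260862830470 ≈ -0.0009. (PNT ⟺ this sum → 0 as n → ∞.)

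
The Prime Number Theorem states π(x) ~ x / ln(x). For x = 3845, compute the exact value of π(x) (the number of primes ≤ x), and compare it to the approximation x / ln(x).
π(3845) = 532;  x/ln(x) ≈ 465.80;  relative error ≈ 12.44%.

Directly count primes up to 3845: π(3845) = 532. The PNT approximation gives 3845/ln(3845) ≈ 3845/8.25453 ≈ 465.80. Relative error (π(x) − x/ln(x)) / π(x) ≈ 12.44%; the approximation is known to undercount slightly (Li(x) is a better estimate).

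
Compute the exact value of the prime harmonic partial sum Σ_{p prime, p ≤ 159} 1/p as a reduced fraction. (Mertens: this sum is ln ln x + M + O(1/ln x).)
Σ 1/p = 67195167335560670940823020383181530154843058347995389615845419/35375166993717494840635767087951744212057570647889977422429870

π(159) = 37, so the primes ≤ 159 are [2, 3, 5, 7, 11, 13, 17, 19, 23, 29, 31, 37, 41, 43, 47, 53, 59, 61, 67, 71, 73, 79, 83, 89, 97, 101, 103, 107, 109, 113, 127, 131, 137, 139, 149, 151, 157]. Summing 1/p over these primes: 67195167335560670940823020383181530154843058347995389615845419/35375166993717494840635767087951744212057570647889977422429870 ≈ 1.8995. Mertens estimate ln ln(159) + 0.2615 ≈ 1.8846.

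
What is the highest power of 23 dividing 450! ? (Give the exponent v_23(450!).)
v_23(450!) = 19

Legendre's formula: v_p(n!) = Σ_{k ≥ 1} ⌊n / p^k⌋. For p = 23, n = 450, the terms are:
  ⌊450/23^1⌋ = ⌊450/23⌋ = 19
(the next term ⌊450/23^2⌋ = 0, terminating the sum). Summing: v_23(450!) = 19 = 19.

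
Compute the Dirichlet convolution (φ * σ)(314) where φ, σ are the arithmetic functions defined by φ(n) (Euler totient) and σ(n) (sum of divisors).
(φ * σ)(314) = 1256

Divisors of 314: [1, 2, 157, 314]. For each d | 314:
  d = 1: φ(1) · σ(314/1) = 1 · 474 = 474
  d = 2: φ(2) · σ(314/2) = 1 · 158 = 158
  d = 157: φ(157) · σ(314/157) = 156 · 3 = 468
  d = 314: φ(314) · σ(314/314) = 156 · 1 = 156
Summing: (φ * σ)(314) = 474 + 158 + 468 + 156 = 1256.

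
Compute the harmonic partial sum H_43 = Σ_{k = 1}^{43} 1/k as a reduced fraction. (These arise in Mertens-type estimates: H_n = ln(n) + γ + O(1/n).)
H_43 = 532145396070491417/122332313750680800

Direct summation: H_43 = 1 + 1/2 + ... + 1/43. The least common denominator is lcm(1, ..., 43) = 9419588158802421600; over this denominator the numerator is 9419588158802421600 + 4709794079401210800 + 3139862719600807200 + 2354897039700605400 + 1883917631760484320 + 1569931359800403600 + 1345655451257488800 + 1177448519850302700 + 1046620906533602400 + 941958815880242160 + 856326196254765600 + 784965679900201800 + 724583704523263200 + 672827725628744400 + 627972543920161440 + 588724259925151350 + 554093421106024800 + 523310453266801200 + 495767797831706400 + 470979407940121080 + 448551817085829600 + 428163098127382800 + 409547311252279200 + 392482839950100900 + 376783526352096864 + 362291852261631600 + 348873635511200800 + 336413862814372200 + 324813384786290400 + 313986271960080720 + 303857682542013600 + 294362129962575675 + 285442065418255200 + 277046710553012400 + 269131090251497760 + 261655226633400600 + 254583463751416800 + 247883898915853200 + 241527901507754400 + 235489703970060540 + 229746052653717600 + 224275908542914800 + 219060189739591200 = 40975195497427839109, so H_43 = 40975195497427839109/9419588158802421600; reducing by gcd(40975195497427839109, 9419588158802421600) = 77 gives 532145396070491417/122332313750680800 ≈ 4.35000. (The PNT-adjacent estimate ln(43) + γ ≈ 4.33842 matches within O(1/n).)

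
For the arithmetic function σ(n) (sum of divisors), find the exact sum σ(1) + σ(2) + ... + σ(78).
Σ_{n ≤ 78} σ(n) = 5048

Compute σ(n) for each 1 ≤ n ≤ 78: σ(1) = 1, σ(2) = 3, σ(3) = 4, σ(4) = 7, σ(5) = 6, σ(6) = 12, σ(7) = 8, σ(8) = 15, σ(9) = 13, σ(10) = 18, σ(11) = 12, σ(12) = 28, σ(13) = 14, σ(14) = 24, σ(15) = 24, σ(16) = 31, σ(17) = 18, σ(18) = 39, σ(19) = 20, σ(20) = 42, σ(21) = 32, σ(22) = 36, σ(23) = 24, σ(24) = 60, σ(25) = 31, σ(26) = 42, σ(27) = 40, σ(28) = 56, σ(29) = 30, σ(30) = 72, σ(31) = 32, σ(32) = 63, σ(33) = 48, σ(34) = 54, σ(35) = 48, σ(36) = 91, σ(37) = 38, σ(38) = 60, σ(39) = 56, σ(40) = 90, σ(41) = 42, σ(42) = 96, σ(43) = 44, σ(44) = 84, σ(45) = 78, σ(46) = 72, σ(47) = 48, σ(48) = 124, σ(49) = 57, σ(50) = 93, σ(51) = 72, σ(52) = 98, σ(53) = 54, σ(54) = 120, σ(55) = 72, σ(56) = 120, σ(57) = 80, σ(58) = 90, σ(59) = 60, σ(60) = 168, σ(61) = 62, σ(62) = 96, σ(63) = 104, σ(64) = 127, σ(65) = 84, σ(66) = 144, σ(67) = 68, σ(68) = 126, σ(69) = 96, σ(70) = 144, σ(71) = 72, σ(72) = 195, σ(73) = 74, σ(74) = 114, σ(75) = 124, σ(76) = 140, σ(77) = 96, σ(78) = 168. Summing all 78 values: 5048. (Average order: Σ_{n ≤ x} σ(n) ~ (π²/12) x². For x = 78, (π²/12)·78² ≈ 5003.89.)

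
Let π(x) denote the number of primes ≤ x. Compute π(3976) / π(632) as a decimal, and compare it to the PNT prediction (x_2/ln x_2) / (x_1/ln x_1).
π(3976)/π(632) = 549/115 ≈ 4.7739;  PNT prediction ≈ 4.8951.

π(632) = 115 and π(3976) = 549, so π(3976)/π(632) ≈ 4.7739. The PNT-predicted ratio is (3976/ln(3976)) / (632/ln(632)) ≈ 4.8951. The two agree to within a few percent, as expected.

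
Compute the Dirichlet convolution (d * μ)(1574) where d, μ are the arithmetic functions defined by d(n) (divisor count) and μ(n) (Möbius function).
(d * μ)(1574) = 1

Divisors of 1574: [1, 2, 787, 1574]. For each d | 1574:
  d = 1: d(1) · μ(1574/1) = 1 · 1 = 1
  d = 2: d(2) · μ(1574/2) = 2 · -1 = -2
  d = 787: d(787) · μ(1574/787) = 2 · -1 = -2
  d = 1574: d(1574) · μ(1574/1574) = 4 · 1 = 4
Summing: (d * μ)(1574) = 1 + -2 + -2 + 4 = 1.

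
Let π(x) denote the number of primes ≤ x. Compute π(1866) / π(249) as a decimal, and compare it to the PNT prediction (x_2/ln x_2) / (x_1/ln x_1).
π(1866)/π(249) = 284/53 ≈ 5.3585;  PNT prediction ≈ 5.4899.

π(249) = 53 and π(1866) = 284, so π(1866)/π(249) ≈ 5.3585. The PNT-predicted ratio is (1866/ln(1866)) / (249/ln(249)) ≈ 5.4899. The two agree to within a few percent, as expected.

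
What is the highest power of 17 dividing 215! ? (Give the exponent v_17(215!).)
v_17(215!) = 12

Legendre's formula: v_p(n!) = Σ_{k ≥ 1} ⌊n / p^k⌋. For p = 17, n = 215, the terms are:
  ⌊215/17^1⌋ = ⌊215/17⌋ = 12
(the next term ⌊215/17^2⌋ = 0, terminating the sum). Summing: v_17(215!) = 12 = 12.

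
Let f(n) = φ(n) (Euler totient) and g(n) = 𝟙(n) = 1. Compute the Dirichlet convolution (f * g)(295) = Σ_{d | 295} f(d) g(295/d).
(φ * 𝟙)(295) = 295

Divisors of 295: [1, 5, 59, 295]. For each d | 295:
  d = 1: φ(1) · 𝟙(295/1) = 1 · 1 = 1
  d = 5: φ(5) · 𝟙(295/5) = 4 · 1 = 4
  d = 59: φ(59) · 𝟙(295/59) = 58 · 1 = 58
  d = 295: φ(295) · 𝟙(295/295) = 232 · 1 = 232
Summing: (φ * 𝟙)(295) = 1 + 4 + 58 + 232 = 295.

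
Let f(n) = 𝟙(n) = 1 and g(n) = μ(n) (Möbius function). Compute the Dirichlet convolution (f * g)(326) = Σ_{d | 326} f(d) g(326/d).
(𝟙 * μ)(326) = 0

Divisors of 326: [1, 2, 163, 326]. For each d | 326:
  d = 1: 𝟙(1) · μ(326/1) = 1 · 1 = 1
  d = 2: 𝟙(2) · μ(326/2) = 1 · -1 = -1
  d = 163: 𝟙(163) · μ(326/163) = 1 · -1 = -1
  d = 326: 𝟙(326) · μ(326/326) = 1 · 1 = 1
Summing: (𝟙 * μ)(326) = 1 + -1 + -1 + 1 = 0.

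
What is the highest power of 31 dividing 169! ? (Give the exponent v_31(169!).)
v_31(169!) = 5

Legendre's formula: v_p(n!) = Σ_{k ≥ 1} ⌊n / p^k⌋. For p = 31, n = 169, the terms are:
  ⌊169/31^1⌋ = ⌊169/31⌋ = 5
(the next term ⌊169/31^2⌋ = 0, terminating the sum). Summing: v_31(169!) = 5 = 5.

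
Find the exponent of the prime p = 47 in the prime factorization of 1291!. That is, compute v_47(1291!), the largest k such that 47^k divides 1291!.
v_47(1291!) = 27

Legendre's formula: v_p(n!) = Σ_{k ≥ 1} ⌊n / p^k⌋. For p = 47, n = 1291, the terms are:
  ⌊1291/47^1⌋ = ⌊1291/47⌋ = 27
(the next term ⌊1291/47^2⌋ = 0, terminating the sum). Summing: v_47(1291!) = 27 = 27.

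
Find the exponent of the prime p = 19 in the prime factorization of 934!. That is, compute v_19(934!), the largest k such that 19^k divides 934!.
v_19(934!) = 51

Legendre's formula: v_p(n!) = Σ_{k ≥ 1} ⌊n / p^k⌋. For p = 19, n = 934, the terms are:
  ⌊934/19^1⌋ = ⌊934/19⌋ = 49
  ⌊934/19^2⌋ = ⌊934/361⌋ = 2
(the next term ⌊934/19^3⌋ = 0, terminating the sum). Summing: v_19(934!) = 49 + 2 = 51.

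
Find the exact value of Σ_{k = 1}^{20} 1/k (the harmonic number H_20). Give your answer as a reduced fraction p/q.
H_20 = 55835135/15519504

Direct summation: H_20 = 1 + 1/2 + ... + 1/20. The least common denominator is lcm(1, ..., 20) = 232792560; over this denominator the numerator is 232792560 + 116396280 + 77597520 + 58198140 + 46558512 + 38798760 + 33256080 + 29099070 + 25865840 + 23279256 + 21162960 + 19399380 + 17907120 + 16628040 + 15519504 + 14549535 + 13693680 + 12932920 + 12252240 + 11639628 = 837527025, so H_20 = 837527025/232792560; reducing by gcd(837527025, 232792560) = 15 gives 55835135/15519504 ≈ 3.59774. (The PNT-adjacent estimate ln(20) + γ ≈ 3.57295 matches within O(1/n).)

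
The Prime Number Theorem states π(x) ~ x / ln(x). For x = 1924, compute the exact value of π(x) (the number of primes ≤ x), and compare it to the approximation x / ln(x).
π(1924) = 293;  x/ln(x) ≈ 254.42;  relative error ≈ 13.17%.

Directly count primes up to 1924: π(1924) = 293. The PNT approximation gives 1924/ln(1924) ≈ 1924/7.56216 ≈ 254.42. Relative error (π(x) − x/ln(x)) / π(x) ≈ 13.17%; the approximation is known to undercount slightly (Li(x) is a better estimate).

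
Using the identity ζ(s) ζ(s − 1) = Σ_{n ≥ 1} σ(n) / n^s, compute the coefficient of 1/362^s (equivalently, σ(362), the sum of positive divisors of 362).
σ(362) = 546

In the product (Σ m^0/m^s)(Σ k / k^s) = Σ (Σ_{d | n} d) / n^s, the coefficient of 1/n^s is σ(n) = Σ_{d | n} d. For n = 362, divisors are [1, 2, 181, 362]; summing: σ(362) = 546.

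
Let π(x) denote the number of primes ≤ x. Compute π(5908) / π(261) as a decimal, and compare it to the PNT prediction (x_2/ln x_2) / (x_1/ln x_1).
π(5908)/π(261) = 777/55 ≈ 14.1273;  PNT prediction ≈ 14.5046.

π(261) = 55 and π(5908) = 777, so π(5908)/π(261) ≈ 14.1273. The PNT-predicted ratio is (5908/ln(5908)) / (261/ln(261)) ≈ 14.5046. The two agree to within a few percent, as expected.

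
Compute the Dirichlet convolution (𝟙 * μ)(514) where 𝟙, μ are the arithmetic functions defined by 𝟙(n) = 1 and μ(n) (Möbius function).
(𝟙 * μ)(514) = 0

Divisors of 514: [1, 2, 257, 514]. For each d | 514:
  d = 1: 𝟙(1) · μ(514/1) = 1 · 1 = 1
  d = 2: 𝟙(2) · μ(514/2) = 1 · -1 = -1
  d = 257: 𝟙(257) · μ(514/257) = 1 · -1 = -1
  d = 514: 𝟙(514) · μ(514/514) = 1 · 1 = 1
Summing: (𝟙 * μ)(514) = 1 + -1 + -1 + 1 = 0.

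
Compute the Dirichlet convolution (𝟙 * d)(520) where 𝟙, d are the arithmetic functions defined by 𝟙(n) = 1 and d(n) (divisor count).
(𝟙 * d)(520) = 90

Divisors of 520: [1, 2, 4, 5, 8, 10, 13, 20, 26, 40, 52, 65, 104, 130, 260, 520]. For each d | 520:
  d = 1: 𝟙(1) · d(520/1) = 1 · 16 = 16
  d = 2: 𝟙(2) · d(520/2) = 1 · 12 = 12
  d = 4: 𝟙(4) · d(520/4) = 1 · 8 = 8
  d = 5: 𝟙(5) · d(520/5) = 1 · 8 = 8
  d = 8: 𝟙(8) · d(520/8) = 1 · 4 = 4
  d = 10: 𝟙(10) · d(520/10) = 1 · 6 = 6
  d = 13: 𝟙(13) · d(520/13) = 1 · 8 = 8
  d = 20: 𝟙(20) · d(520/20) = 1 · 4 = 4
  d = 26: 𝟙(26) · d(520/26) = 1 · 6 = 6
  d = 40: 𝟙(40) · d(520/40) = 1 · 2 = 2
  d = 52: 𝟙(52) · d(520/52) = 1 · 4 = 4
  d = 65: 𝟙(65) · d(520/65) = 1 · 4 = 4
  d = 104: 𝟙(104) · d(520/104) = 1 · 2 = 2
  d = 130: 𝟙(130) · d(520/130) = 1 · 3 = 3
  d = 260: 𝟙(260) · d(520/260) = 1 · 2 = 2
  d = 520: 𝟙(520) · d(520/520) = 1 · 1 = 1
Summing: (𝟙 * d)(520) = 16 + 12 + 8 + 8 + 4 + 6 + 8 + 4 + 6 + 2 + 4 + 4 + 2 + 3 + 2 + 1 = 90.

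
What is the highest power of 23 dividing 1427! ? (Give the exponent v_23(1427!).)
v_23(1427!) = 64

Legendre's formula: v_p(n!) = Σ_{k ≥ 1} ⌊n / p^k⌋. For p = 23, n = 1427, the terms are:
  ⌊1427/23^1⌋ = ⌊1427/23⌋ = 62
  ⌊1427/23^2⌋ = ⌊1427/529⌋ = 2
(the next term ⌊1427/23^3⌋ = 0, terminating the sum). Summing: v_23(1427!) = 62 + 2 = 64.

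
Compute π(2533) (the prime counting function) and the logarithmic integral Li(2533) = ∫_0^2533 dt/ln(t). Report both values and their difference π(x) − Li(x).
π(2533) = 370;  Li(2533) ≈ 383.82;  π(x) − Li(x) ≈ -13.82.

Direct count of primes ≤ 2533 gives π(2533) = 370. Numerical evaluation of the logarithmic integral gives Li(2533) ≈ 383.82. The difference π(x) − Li(x) ≈ -13.82 is typically negative for small/moderate x (Li(x) overestimates), though Littlewood's theorem shows this sign changes infinitely often.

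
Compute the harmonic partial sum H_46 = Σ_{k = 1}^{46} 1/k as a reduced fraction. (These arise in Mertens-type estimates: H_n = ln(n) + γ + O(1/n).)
H_46 = 5943339269060627227/1345655451257488800

Direct summation: H_46 = 1 + 1/2 + ... + 1/46. The least common denominator is lcm(1, ..., 46) = 9419588158802421600; over this denominator the numerator is 9419588158802421600 + 4709794079401210800 + 3139862719600807200 + 2354897039700605400 + 1883917631760484320 + 1569931359800403600 + 1345655451257488800 + 1177448519850302700 + 1046620906533602400 + 941958815880242160 + 856326196254765600 + 784965679900201800 + 724583704523263200 + 672827725628744400 + 627972543920161440 + 588724259925151350 + 554093421106024800 + 523310453266801200 + 495767797831706400 + 470979407940121080 + 448551817085829600 + 428163098127382800 + 409547311252279200 + 392482839950100900 + 376783526352096864 + 362291852261631600 + 348873635511200800 + 336413862814372200 + 324813384786290400 + 313986271960080720 + 303857682542013600 + 294362129962575675 + 285442065418255200 + 277046710553012400 + 269131090251497760 + 261655226633400600 + 254583463751416800 + 247883898915853200 + 241527901507754400 + 235489703970060540 + 229746052653717600 + 224275908542914800 + 219060189739591200 + 214081549063691400 + 209324181306720480 + 204773655626139600 = 41603374883424390589, so H_46 = 41603374883424390589/9419588158802421600; reducing by gcd(41603374883424390589, 9419588158802421600) = 7 gives 5943339269060627227/1345655451257488800 ≈ 4.41669. (The PNT-adjacent estimate ln(46) + γ ≈ 4.40586 matches within O(1/n).)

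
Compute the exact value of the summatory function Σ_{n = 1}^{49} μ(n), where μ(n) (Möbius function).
Σ_{n ≤ 49} μ(n) = -3

Compute μ(n) for each 1 ≤ n ≤ 49: μ(1) = 1, μ(2) = -1, μ(3) = -1, μ(4) = 0, μ(5) = -1, μ(6) = 1, μ(7) = -1, μ(8) = 0, μ(9) = 0, μ(10) = 1, μ(11) = -1, μ(12) = 0, μ(13) = -1, μ(14) = 1, μ(15) = 1, μ(16) = 0, μ(17) = -1, μ(18) = 0, μ(19) = -1, μ(20) = 0, μ(21) = 1, μ(22) = 1, μ(23) = -1, μ(24) = 0, μ(25) = 0, μ(26) = 1, μ(27) = 0, μ(28) = 0, μ(29) = -1, μ(30) = -1, μ(31) = -1, μ(32) = 0, μ(33) = 1, μ(34) = 1, μ(35) = 1, μ(36) = 0, μ(37) = -1, μ(38) = 1, μ(39) = 1, μ(40) = 0, μ(41) = -1, μ(42) = -1, μ(43) = -1, μ(44) = 0, μ(45) = 0, μ(46) = 1, μ(47) = -1, μ(48) = 0, μ(49) = 0. Summing all 49 values: -3. (Mertens function M(x) = Σ_{n ≤ x} μ(n); on average M(x) should be small (PNT ⟺ M(x) = o(x)).)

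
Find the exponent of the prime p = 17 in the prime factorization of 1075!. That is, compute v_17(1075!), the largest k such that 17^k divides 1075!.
v_17(1075!) = 66

Legendre's formula: v_p(n!) = Σ_{k ≥ 1} ⌊n / p^k⌋. For p = 17, n = 1075, the terms are:
  ⌊1075/17^1⌋ = ⌊1075/17⌋ = 63
  ⌊1075/17^2⌋ = ⌊1075/289⌋ = 3
(the next term ⌊1075/17^3⌋ = 0, terminating the sum). Summing: v_17(1075!) = 63 + 3 = 66.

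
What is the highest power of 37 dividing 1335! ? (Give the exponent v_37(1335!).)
v_37(1335!) = 36

Legendre's formula: v_p(n!) = Σ_{k ≥ 1} ⌊n / p^k⌋. For p = 37, n = 1335, the terms are:
  ⌊1335/37^1⌋ = ⌊1335/37⌋ = 36
(the next term ⌊1335/37^2⌋ = 0, terminating the sum). Summing: v_37(1335!) = 36 = 36.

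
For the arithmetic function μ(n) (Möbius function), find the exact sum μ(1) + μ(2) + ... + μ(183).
Σ_{n ≤ 183} μ(n) = -4

Compute μ(n) for each 1 ≤ n ≤ 183: μ(1) = 1, μ(2) = -1, μ(3) = -1, μ(4) = 0, μ(5) = -1, μ(6) = 1, μ(7) = -1, μ(8) = 0, μ(9) = 0, μ(10) = 1, μ(11) = -1, μ(12) = 0, μ(13) = -1, μ(14) = 1, μ(15) = 1, μ(16) = 0, μ(17) = -1, μ(18) = 0, μ(19) = -1, μ(20) = 0, μ(21) = 1, μ(22) = 1, μ(23) = -1, μ(24) = 0, μ(25) = 0, μ(26) = 1, μ(27) = 0, μ(28) = 0, μ(29) = -1, μ(30) = -1, μ(31) = -1, μ(32) = 0, μ(33) = 1, μ(34) = 1, μ(35) = 1, μ(36) = 0, μ(37) = -1, μ(38) = 1, μ(39) = 1, μ(40) = 0, μ(41) = -1, μ(42) = -1, μ(43) = -1, μ(44) = 0, μ(45) = 0, μ(46) = 1, μ(47) = -1, μ(48) = 0, μ(49) = 0, μ(50) = 0, μ(51) = 1, μ(52) = 0, μ(53) = -1, μ(54) = 0, μ(55) = 1, μ(56) = 0, μ(57) = 1, μ(58) = 1, μ(59) = -1, μ(60) = 0, μ(61) = -1, μ(62) = 1, μ(63) = 0, μ(64) = 0, μ(65) = 1, μ(66) = -1, μ(67) = -1, μ(68) = 0, μ(69) = 1, μ(70) = -1, μ(71) = -1, μ(72) = 0, μ(73) = -1, μ(74) = 1, μ(75) = 0, μ(76) = 0, μ(77) = 1, μ(78) = -1, μ(79) = -1, μ(80) = 0, μ(81) = 0, μ(82) = 1, μ(83) = -1, μ(84) = 0, μ(85) = 1, μ(86) = 1, μ(87) = 1, μ(88) = 0, μ(89) = -1, μ(90) = 0, μ(91) = 1, μ(92) = 0, μ(93) = 1, μ(94) = 1, μ(95) = 1, μ(96) = 0, μ(97) = -1, μ(98) = 0, μ(99) = 0, μ(100) = 0, μ(101) = -1, μ(102) = -1, μ(103) = -1, μ(104) = 0, μ(105) = -1, μ(106) = 1, μ(107) = -1, μ(108) = 0, μ(109) = -1, μ(110) = -1, μ(111) = 1, μ(112) = 0, μ(113) = -1, μ(114) = -1, μ(115) = 1, μ(116) = 0, μ(117) = 0, μ(118) = 1, μ(119) = 1, μ(120) = 0, μ(121) = 0, μ(122) = 1, μ(123) = 1, μ(124) = 0, μ(125) = 0, μ(126) = 0, μ(127) = -1, μ(128) = 0, μ(129) = 1, μ(130) = -1, μ(131) = -1, μ(132) = 0, μ(133) = 1, μ(134) = 1, μ(135) = 0, μ(136) = 0, μ(137) = -1, μ(138) = -1, μ(139) = -1, μ(140) = 0, μ(141) = 1, μ(142) = 1, μ(143) = 1, μ(144) = 0, μ(145) = 1, μ(146) = 1, μ(147) = 0, μ(148) = 0, μ(149) = -1, μ(150) = 0, μ(151) = -1, μ(152) = 0, μ(153) = 0, μ(154) = -1, μ(155) = 1, μ(156) = 0, μ(157) = -1, μ(158) = 1, μ(159) = 1, μ(160) = 0, μ(161) = 1, μ(162) = 0, μ(163) = -1, μ(164) = 0, μ(165) = -1, μ(166) = 1, μ(167) = -1, μ(168) = 0, μ(169) = 0, μ(170) = -1, μ(171) = 0, μ(172) = 0, μ(173) = -1, μ(174) = -1, μ(175) = 0, μ(176) = 0, μ(177) = 1, μ(178) = 1, μ(179) = -1, μ(180) = 0, μ(181) = -1, μ(182) = -1, μ(183) = 1. Summing all 183 values: -4. (Mertens function M(x) = Σ_{n ≤ x} μ(n); on average M(x) should be small (PNT ⟺ M(x) = o(x)).)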